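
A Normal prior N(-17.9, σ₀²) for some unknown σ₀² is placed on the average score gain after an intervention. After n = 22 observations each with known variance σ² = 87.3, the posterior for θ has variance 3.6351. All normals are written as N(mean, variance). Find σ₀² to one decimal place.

For the Normal–Normal model with known σ², precisions add: τ_n = τ₀ + n/σ².
So 1/σ₀² = 1/3.6351 − 22/87.3 = 0.275096 − 0.252005 = 0.023091.
Hence σ₀² = 1/0.023091 ≈ 43.3.

σ₀² = 43.3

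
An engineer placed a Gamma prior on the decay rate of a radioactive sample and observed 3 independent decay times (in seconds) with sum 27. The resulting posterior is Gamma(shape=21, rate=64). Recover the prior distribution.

Gamma–exponential conjugacy: posterior shape = α + n, posterior rate = β + Σtᵢ.
So α = 21 − 3 = 18 and β = 64 − 27 = 37.

Gamma(shape=18, rate=37)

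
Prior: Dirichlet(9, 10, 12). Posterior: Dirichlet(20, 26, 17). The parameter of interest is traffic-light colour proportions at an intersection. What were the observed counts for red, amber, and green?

For a Dirichlet(α) prior with multinomial counts c, the posterior is Dirichlet(α + c) componentwise.
Counts are posterior − prior componentwise: 20−9=11, 26−10=16, 17−12=5.

counts (11, 16, 5)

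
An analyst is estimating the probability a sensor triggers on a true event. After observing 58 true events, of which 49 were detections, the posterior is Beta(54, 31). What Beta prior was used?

Beta(5, 22)

Beta is conjugate to the binomial likelihood: posterior = Beta(a+s, b+f).
Subtract the data counts: 54−49=5, 31−9=22.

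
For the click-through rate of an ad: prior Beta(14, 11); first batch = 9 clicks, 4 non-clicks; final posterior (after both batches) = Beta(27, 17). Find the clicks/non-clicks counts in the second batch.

Sequential conjugate updates are equivalent to a single update on the pooled data, so total successes = posterior α − prior α and total failures = posterior β − prior β.
Total across both batches: 27−14=13 clicks, 17−11=6 non-clicks.
Subtract the first batch: 13−9=4 clicks and 6−4=2 non-clicks.

4 clicks and 2 non-clicks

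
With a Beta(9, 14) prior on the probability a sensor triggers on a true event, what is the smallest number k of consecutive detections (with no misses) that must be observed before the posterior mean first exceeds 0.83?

After k detections and 0 misses the posterior is Beta(9+k, 14), with mean (9+k)/(9+14+k).
Set (9+k)/(23+k) > 0.83 and solve: k > (0.83·23 − 9)/(1 − 0.83) = 59.353.
The smallest integer exceeding 59.353 is 60, and checking k=60: (69)/(83) = 0.8313 > 0.83.

k = 60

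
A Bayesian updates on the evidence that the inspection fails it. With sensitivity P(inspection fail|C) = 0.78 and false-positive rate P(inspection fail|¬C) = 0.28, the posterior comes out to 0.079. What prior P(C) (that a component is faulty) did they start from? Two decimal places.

P(C) = 0.03

Bayes' rule in odds form gives O(C|E) = O(C)·[P(E|C)/P(E|¬C)], hence O(C) = O(C|E)/LR.
Posterior odds = 0.079/(1−0.079) = 0.0858. LR = 0.78/0.28 = 2.7857.
Prior odds = 0.0858/2.7857 = 0.0308, so P(C) = 0.0308/(1+0.0308) ≈ 0.03.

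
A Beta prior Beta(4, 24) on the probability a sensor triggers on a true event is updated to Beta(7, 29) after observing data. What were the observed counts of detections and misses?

3 detections and 5 misses

Under Beta–binomial conjugacy the posterior parameters are (α+s, β+f).
Match parameters: s=7−4=3, f=29−24=5.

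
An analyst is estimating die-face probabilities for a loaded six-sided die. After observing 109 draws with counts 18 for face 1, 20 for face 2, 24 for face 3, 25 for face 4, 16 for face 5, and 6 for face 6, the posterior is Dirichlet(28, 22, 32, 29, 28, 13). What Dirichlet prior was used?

Dirichlet(10, 2, 8, 4, 12, 7)

For a Dirichlet(α) prior with multinomial counts c, the posterior is Dirichlet(α + c) componentwise.
Subtract each count from the matching posterior parameter: 28−18=10, 22−20=2, 32−24=8, 29−25=4, 28−16=12, 13−6=7.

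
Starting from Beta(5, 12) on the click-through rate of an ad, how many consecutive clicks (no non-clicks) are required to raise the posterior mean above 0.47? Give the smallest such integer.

k = 6

After k clicks and 0 non-clicks the posterior is Beta(5+k, 12), with mean (5+k)/(5+12+k).
Set (5+k)/(17+k) > 0.47 and solve: k > (0.47·17 − 5)/(1 − 0.47) = 5.642.
The smallest integer exceeding 5.642 is 6.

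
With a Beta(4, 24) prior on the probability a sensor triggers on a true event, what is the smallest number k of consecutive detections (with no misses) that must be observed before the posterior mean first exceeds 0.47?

k = 18

After k detections and 0 misses the posterior is Beta(4+k, 24), with mean (4+k)/(4+24+k).
Set (4+k)/(28+k) > 0.47 and solve: k > (0.47·28 − 4)/(1 − 0.47) = 17.283.
The smallest integer exceeding 17.283 is 18.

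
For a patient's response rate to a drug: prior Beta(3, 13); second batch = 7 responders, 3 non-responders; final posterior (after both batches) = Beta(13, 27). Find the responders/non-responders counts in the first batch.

Because Beta–binomial updating is additive in the counts, the combined data contributed (α_post−α_prior, β_post−β_prior) successes and failures.
Total across both batches: 13−3=10 responders, 27−13=14 non-responders.
Subtract the second batch: 10−7=3 responders and 14−3=11 non-responders.

3 responders and 11 non-responders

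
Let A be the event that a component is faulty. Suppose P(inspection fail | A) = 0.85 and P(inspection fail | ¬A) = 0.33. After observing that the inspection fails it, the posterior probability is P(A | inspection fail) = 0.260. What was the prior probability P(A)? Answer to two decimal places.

Bayes' rule in odds form gives O(A|E) = O(A)·[P(E|A)/P(E|¬A)], hence O(A) = O(A|E)/LR.
Posterior odds = 0.260/(1−0.260) = 0.3514. LR = 0.85/0.33 = 2.5758.
Prior odds = 0.3514/2.5758 = 0.1364, so P(A) = 0.1364/(1+0.1364) ≈ 0.12.

P(A) = 0.12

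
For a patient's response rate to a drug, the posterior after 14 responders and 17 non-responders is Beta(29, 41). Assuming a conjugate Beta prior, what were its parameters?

Beta is conjugate to the binomial likelihood: posterior = Beta(α+s, β+f).
So α = 29 − 14 = 15 and β = 41 − 17 = 24.

Beta(15, 24)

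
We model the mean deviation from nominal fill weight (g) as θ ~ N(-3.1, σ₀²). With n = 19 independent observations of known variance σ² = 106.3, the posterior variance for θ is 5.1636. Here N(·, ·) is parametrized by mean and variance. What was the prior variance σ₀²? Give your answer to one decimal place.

Posterior precision equals prior precision plus data precision: 1/σ_n² = 1/σ₀² + n/σ².
So 1/σ₀² = 1/5.1636 − 19/106.3 = 0.193663 − 0.178739 = 0.014924.
Hence σ₀² = 1/0.014924 ≈ 67.0.

σ₀² = 67.0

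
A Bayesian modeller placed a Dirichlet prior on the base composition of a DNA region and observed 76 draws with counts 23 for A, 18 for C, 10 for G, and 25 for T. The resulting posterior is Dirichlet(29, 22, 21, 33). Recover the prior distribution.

Dirichlet(6, 4, 11, 8)

For a Dirichlet(α) prior with multinomial counts c, the posterior is Dirichlet(α + c) componentwise.
Subtract each count from the matching posterior parameter: 29−23=6, 22−18=4, 21−10=11, 33−25=8.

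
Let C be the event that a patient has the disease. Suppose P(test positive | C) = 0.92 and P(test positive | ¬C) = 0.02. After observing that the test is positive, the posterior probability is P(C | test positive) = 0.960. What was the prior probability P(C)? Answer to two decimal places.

In odds form, posterior odds = prior odds × likelihood ratio, so prior odds = posterior odds ÷ LR.
Posterior odds = 0.960/(1−0.960) = 24.0000. LR = 0.92/0.02 = 46.0000.
Prior odds = 24.0000/46.0000 = 0.5217, so P(C) = 0.5217/(1+0.5217) ≈ 0.34.

P(C) = 0.34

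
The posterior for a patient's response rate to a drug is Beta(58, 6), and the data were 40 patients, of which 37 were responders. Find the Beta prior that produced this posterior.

Beta(21, 3)

A Beta(a, b) prior with s successes and f failures in binomial data gives a Beta(a+s, b+f) posterior.
So a = 58 − 37 = 21 and b = 6 − 3 = 3.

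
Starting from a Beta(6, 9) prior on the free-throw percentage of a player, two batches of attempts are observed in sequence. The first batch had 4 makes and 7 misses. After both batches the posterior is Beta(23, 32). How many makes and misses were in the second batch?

13 makes and 16 misses

Because Beta–binomial updating is additive in the counts, the combined data contributed (α_post−α_prior, β_post−β_prior) successes and failures.
Total across both batches: 23−6=17 makes, 32−9=23 misses.
Subtract the first batch: 17−4=13 makes and 23−7=16 misses.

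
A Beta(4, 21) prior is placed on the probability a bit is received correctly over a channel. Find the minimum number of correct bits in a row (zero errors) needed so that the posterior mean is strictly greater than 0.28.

After k correct bits and 0 errors the posterior is Beta(4+k, 21), with mean (4+k)/(4+21+k).
Set (4+k)/(25+k) > 0.28 and solve: k > (0.28·25 − 4)/(1 − 0.28) = 4.167.
The smallest integer exceeding 4.167 is 5, and checking k=5: (9)/(30) = 0.3000 > 0.28.

k = 5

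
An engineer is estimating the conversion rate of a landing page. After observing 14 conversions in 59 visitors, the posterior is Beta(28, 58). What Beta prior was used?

Under Beta–binomial conjugacy the posterior parameters are (a+s, b+f).
Subtract the data counts: 28−14=14, 58−45=13.

Beta(14, 13)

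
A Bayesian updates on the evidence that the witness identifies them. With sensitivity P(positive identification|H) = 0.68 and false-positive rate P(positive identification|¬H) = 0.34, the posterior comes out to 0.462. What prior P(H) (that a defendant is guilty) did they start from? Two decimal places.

P(H) = 0.30

Bayes' rule in odds form gives O(H|E) = O(H)·[P(E|H)/P(E|¬H)], hence O(H) = O(H|E)/LR.
Posterior odds = 0.462/(1−0.462) = 0.8587. LR = 0.68/0.34 = 2.0000.
Prior odds = 0.8587/2.0000 = 0.4294, so P(H) = 0.4294/(1+0.4294) ≈ 0.30.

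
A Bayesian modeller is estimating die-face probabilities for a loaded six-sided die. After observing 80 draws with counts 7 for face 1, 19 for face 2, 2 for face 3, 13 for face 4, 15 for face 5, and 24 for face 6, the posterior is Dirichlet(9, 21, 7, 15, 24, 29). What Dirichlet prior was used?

For a Dirichlet(α) prior with multinomial counts c, the posterior is Dirichlet(α + c) componentwise.
Subtract each count from the matching posterior parameter: 9−7=2, 21−19=2, 7−2=5, 15−13=2, 24−15=9, 29−24=5.

Dirichlet(2, 2, 5, 2, 9, 5)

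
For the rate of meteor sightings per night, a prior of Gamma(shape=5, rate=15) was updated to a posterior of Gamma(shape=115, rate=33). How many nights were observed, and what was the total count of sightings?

A Gamma(α, β) prior (rate parametrization) on a Poisson rate with n observations summing to S gives posterior Gamma(α+S, β+n).
Matching: Σxᵢ = 115 − 5 = 110 and n = 33 − 15 = 18.

n = 18 nights with total 110 sightings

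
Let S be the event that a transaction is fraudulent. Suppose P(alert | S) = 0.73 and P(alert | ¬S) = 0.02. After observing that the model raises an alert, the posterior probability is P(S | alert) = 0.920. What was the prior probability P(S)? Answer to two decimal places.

In odds form, posterior odds = prior odds × likelihood ratio, so prior odds = posterior odds ÷ LR.
Posterior odds = 0.920/(1−0.920) = 11.5000. LR = 0.73/0.02 = 36.5000.
Prior odds = 11.5000/36.5000 = 0.3151, so P(S) = 0.3151/(1+0.3151) ≈ 0.24.

P(S) = 0.24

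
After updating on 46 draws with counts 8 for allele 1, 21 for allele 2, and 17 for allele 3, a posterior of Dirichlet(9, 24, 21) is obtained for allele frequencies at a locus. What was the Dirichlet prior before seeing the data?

Dirichlet(1, 3, 4)

For a Dirichlet(α) prior with multinomial counts c, the posterior is Dirichlet(α + c) componentwise.
Subtract each count from the matching posterior parameter: 9−8=1, 24−21=3, 21−17=4.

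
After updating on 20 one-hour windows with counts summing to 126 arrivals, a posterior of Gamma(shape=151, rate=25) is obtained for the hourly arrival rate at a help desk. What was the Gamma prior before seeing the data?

Gamma–Poisson conjugacy: posterior shape = α + Σxᵢ, posterior rate = β + n.
So α = 151 − 126 = 25 and β = 25 − 20 = 5.

Gamma(shape=25, rate=5)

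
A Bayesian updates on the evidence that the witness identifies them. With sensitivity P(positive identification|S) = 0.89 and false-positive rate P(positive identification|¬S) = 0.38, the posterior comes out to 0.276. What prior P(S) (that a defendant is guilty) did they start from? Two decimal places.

In odds form, posterior odds = prior odds × likelihood ratio, so prior odds = posterior odds ÷ LR.
Posterior odds = 0.276/(1−0.276) = 0.3812. LR = 0.89/0.38 = 2.3421.
Prior odds = 0.3812/2.3421 = 0.1628, so P(S) = 0.1628/(1+0.1628) ≈ 0.14.

P(S) = 0.14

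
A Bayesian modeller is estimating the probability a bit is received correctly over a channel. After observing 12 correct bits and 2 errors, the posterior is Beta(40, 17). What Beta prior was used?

Beta is conjugate to the binomial likelihood: posterior = Beta(a+s, b+f).
Subtract the data counts: 40−12=28, 17−2=15.

Beta(28, 15)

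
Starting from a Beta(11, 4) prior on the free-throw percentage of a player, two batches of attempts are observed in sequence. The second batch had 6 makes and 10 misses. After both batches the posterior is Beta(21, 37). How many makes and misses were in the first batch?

Because Beta–binomial updating is additive in the counts, the combined data contributed (α_post−α_prior, β_post−β_prior) successes and failures.
Total across both batches: 21−11=10 makes, 37−4=33 misses.
Subtract the second batch: 10−6=4 makes and 33−10=23 misses.

4 makes and 23 misses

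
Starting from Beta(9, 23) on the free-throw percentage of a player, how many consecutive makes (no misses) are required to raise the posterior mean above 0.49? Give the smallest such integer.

k = 14

After k makes and 0 misses the posterior is Beta(9+k, 23), with mean (9+k)/(9+23+k).
Set (9+k)/(32+k) > 0.49 and solve: k > (0.49·32 − 9)/(1 − 0.49) = 13.098.
The smallest integer exceeding 13.098 is 14.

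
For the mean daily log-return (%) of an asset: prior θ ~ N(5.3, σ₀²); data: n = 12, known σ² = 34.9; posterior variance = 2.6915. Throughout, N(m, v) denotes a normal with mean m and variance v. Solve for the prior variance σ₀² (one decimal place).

Posterior precision equals prior precision plus data precision: 1/σ_n² = 1/σ₀² + n/σ².
So 1/σ₀² = 1/2.6915 − 12/34.9 = 0.371540 − 0.343840 = 0.027700.
Hence σ₀² = 1/0.027700 ≈ 36.1.

σ₀² = 36.1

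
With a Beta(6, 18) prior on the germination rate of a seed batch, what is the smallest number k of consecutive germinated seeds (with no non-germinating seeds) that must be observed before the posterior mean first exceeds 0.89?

k = 140

After k germinated seeds and 0 non-germinating seeds the posterior is Beta(6+k, 18), with mean (6+k)/(6+18+k).
Set (6+k)/(24+k) > 0.89 and solve: k > (0.89·24 − 6)/(1 − 0.89) = 139.636.
The smallest integer exceeding 139.636 is 140, and checking k=140: (146)/(164) = 0.8902 > 0.89.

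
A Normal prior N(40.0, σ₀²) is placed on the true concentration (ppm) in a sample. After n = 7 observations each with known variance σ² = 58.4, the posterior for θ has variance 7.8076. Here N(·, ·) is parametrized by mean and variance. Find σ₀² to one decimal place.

σ₀² = 121.7

Posterior precision equals prior precision plus data precision: 1/σ_n² = 1/σ₀² + n/σ².
So 1/σ₀² = 1/7.8076 − 7/58.4 = 0.128080 − 0.119863 = 0.008217.
Hence σ₀² = 1/0.008217 ≈ 121.7.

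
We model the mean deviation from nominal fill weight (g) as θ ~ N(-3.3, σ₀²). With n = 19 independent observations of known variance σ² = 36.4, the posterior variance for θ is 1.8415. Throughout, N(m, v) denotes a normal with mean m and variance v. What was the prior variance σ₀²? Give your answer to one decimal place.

σ₀² = 47.5

For the Normal–Normal model with known σ², precisions add: τ_n = τ₀ + n/σ².
So 1/σ₀² = 1/1.8415 − 19/36.4 = 0.543036 − 0.521978 = 0.021058.
Hence σ₀² = 1/0.021058 ≈ 47.5.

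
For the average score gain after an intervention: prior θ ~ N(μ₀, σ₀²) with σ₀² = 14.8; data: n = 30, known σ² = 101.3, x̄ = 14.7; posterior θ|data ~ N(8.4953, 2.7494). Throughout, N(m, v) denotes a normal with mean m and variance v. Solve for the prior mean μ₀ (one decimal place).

μ₀ = -18.7

The posterior mean is a precision-weighted average: μ_n = (τ₀μ₀ + τ_data·x̄)/(τ₀+τ_data), with τ₀=1/σ₀² and τ_data=n/σ².
Here τ₀ = 1/14.8 = 0.067568 and τ_data = 30/101.3 = 0.296150, so τ_n = 0.363718.
Rearranging for μ₀: μ₀ = (μ_n·τ_n − τ_data·x̄)/τ₀ = (8.4953·0.363718 − 0.296150·14.7) / 0.067568 = -1.263511/0.067568 ≈ -18.7.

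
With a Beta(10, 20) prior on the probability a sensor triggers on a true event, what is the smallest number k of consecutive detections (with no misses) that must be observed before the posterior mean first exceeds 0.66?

After k detections and 0 misses the posterior is Beta(10+k, 20), with mean (10+k)/(10+20+k).
Set (10+k)/(30+k) > 0.66 and solve: k > (0.66·30 − 10)/(1 − 0.66) = 28.824.
The smallest integer exceeding 28.824 is 29, and checking k=29: (39)/(59) = 0.6610 > 0.66.

k = 29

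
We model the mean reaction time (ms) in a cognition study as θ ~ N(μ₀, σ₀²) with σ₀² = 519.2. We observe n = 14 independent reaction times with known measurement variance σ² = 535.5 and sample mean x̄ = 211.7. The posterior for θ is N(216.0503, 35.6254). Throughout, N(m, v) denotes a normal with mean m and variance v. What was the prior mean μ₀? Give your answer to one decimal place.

The posterior mean is a precision-weighted average: μ_n = (τ₀μ₀ + τ_data·x̄)/(τ₀+τ_data), with τ₀=1/σ₀² and τ_data=n/σ².
Here τ₀ = 1/519.2 = 0.001926 and τ_data = 14/535.5 = 0.026144, so τ_n = 0.028070.
Rearranging for μ₀: μ₀ = (μ_n·τ_n − τ_data·x̄)/τ₀ = (216.0503·0.028070 − 0.026144·211.7) / 0.001926 = 0.529847/0.001926 ≈ 275.1.

μ₀ = 275.1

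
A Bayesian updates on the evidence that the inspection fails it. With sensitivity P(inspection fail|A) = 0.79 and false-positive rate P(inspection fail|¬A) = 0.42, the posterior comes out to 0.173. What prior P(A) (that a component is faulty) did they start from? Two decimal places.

P(A) = 0.10

Bayes' rule in odds form gives O(A|E) = O(A)·[P(E|A)/P(E|¬A)], hence O(A) = O(A|E)/LR.
Posterior odds = 0.173/(1−0.173) = 0.2092. LR = 0.79/0.42 = 1.8810.
Prior odds = 0.2092/1.8810 = 0.1112, so P(A) = 0.1112/(1+0.1112) ≈ 0.10.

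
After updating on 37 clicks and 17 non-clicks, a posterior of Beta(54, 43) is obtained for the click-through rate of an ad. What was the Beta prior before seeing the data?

Beta(17, 26)

Under Beta–binomial conjugacy the posterior parameters are (α+s, β+f).
So α = 54 − 37 = 17 and β = 43 − 17 = 26.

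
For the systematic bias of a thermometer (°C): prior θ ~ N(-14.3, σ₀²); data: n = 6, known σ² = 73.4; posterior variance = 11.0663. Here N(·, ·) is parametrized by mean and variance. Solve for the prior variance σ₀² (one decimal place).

σ₀² = 116.0

Posterior precision equals prior precision plus data precision: 1/σ_n² = 1/σ₀² + n/σ².
So 1/σ₀² = 1/11.0663 − 6/73.4 = 0.090364 − 0.081744 = 0.008620.
Hence σ₀² = 1/0.008620 ≈ 116.0.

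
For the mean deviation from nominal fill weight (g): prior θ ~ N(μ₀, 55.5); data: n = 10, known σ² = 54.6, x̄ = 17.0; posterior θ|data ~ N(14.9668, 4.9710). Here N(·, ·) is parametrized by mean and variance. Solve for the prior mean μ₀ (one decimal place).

The posterior mean is a precision-weighted average: μ_n = (τ₀μ₀ + τ_data·x̄)/(τ₀+τ_data), with τ₀=1/σ₀² and τ_data=n/σ².
Here τ₀ = 1/55.5 = 0.018018 and τ_data = 10/54.6 = 0.183150, so τ_n = 0.201168.
Rearranging for μ₀: μ₀ = (μ_n·τ_n − τ_data·x̄)/τ₀ = (14.9668·0.201168 − 0.183150·17.0) / 0.018018 = -0.102709/0.018018 ≈ -5.7.

μ₀ = -5.7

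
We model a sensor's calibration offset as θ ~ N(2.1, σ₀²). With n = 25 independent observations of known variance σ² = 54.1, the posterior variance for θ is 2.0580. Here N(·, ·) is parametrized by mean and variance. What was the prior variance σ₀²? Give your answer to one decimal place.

σ₀² = 42.0

For the Normal–Normal model with known σ², precisions add: τ_n = τ₀ + n/σ².
So 1/σ₀² = 1/2.0580 − 25/54.1 = 0.485909 − 0.462107 = 0.023802.
Hence σ₀² = 1/0.023802 ≈ 42.0.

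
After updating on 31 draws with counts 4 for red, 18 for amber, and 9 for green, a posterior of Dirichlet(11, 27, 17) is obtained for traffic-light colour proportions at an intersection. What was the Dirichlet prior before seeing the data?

For a Dirichlet(α) prior with multinomial counts c, the posterior is Dirichlet(α + c) componentwise.
Subtract each count from the matching posterior parameter: 11−4=7, 27−18=9, 17−9=8.

Dirichlet(7, 9, 8)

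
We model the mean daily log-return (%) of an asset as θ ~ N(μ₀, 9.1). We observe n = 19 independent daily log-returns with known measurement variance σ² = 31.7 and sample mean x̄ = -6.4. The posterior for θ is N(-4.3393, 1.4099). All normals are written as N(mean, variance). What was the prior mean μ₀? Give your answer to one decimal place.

μ₀ = 6.9

With known observation variance, the Normal–Normal posterior has precision τ_n = τ₀ + n/σ² and mean μ_n = (τ₀μ₀ + (n/σ²)x̄)/τ_n.
Here τ₀ = 1/9.1 = 0.109890 and τ_data = 19/31.7 = 0.599369, so τ_n = 0.709259.
Rearranging for μ₀: μ₀ = (μ_n·τ_n − τ_data·x̄)/τ₀ = (-4.3393·0.709259 − 0.599369·-6.4) / 0.109890 = 0.758274/0.109890 ≈ 6.9.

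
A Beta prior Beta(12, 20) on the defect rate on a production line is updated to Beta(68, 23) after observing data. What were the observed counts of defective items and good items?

Under Beta–binomial conjugacy the posterior parameters are (α+s, β+f).
So s = 68 − 12 = 56 and f = 23 − 20 = 3.

56 defective items and 3 good items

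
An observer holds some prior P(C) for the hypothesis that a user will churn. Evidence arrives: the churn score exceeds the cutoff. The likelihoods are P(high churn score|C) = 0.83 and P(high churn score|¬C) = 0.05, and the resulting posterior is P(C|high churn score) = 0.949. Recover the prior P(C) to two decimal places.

In odds form, posterior odds = prior odds × likelihood ratio, so prior odds = posterior odds ÷ LR.
Posterior odds = 0.949/(1−0.949) = 18.6078. LR = 0.83/0.05 = 16.6000.
Prior odds = 18.6078/16.6000 = 1.1210, so P(C) = 1.1210/(1+1.1210) ≈ 0.53.

P(C) = 0.53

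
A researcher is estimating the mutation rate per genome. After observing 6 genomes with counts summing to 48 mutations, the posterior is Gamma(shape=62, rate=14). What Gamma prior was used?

Gamma(shape=14, rate=8)

Gamma–Poisson conjugacy: posterior shape = α + Σxᵢ, posterior rate = β + n.
So α = 62 − 48 = 14 and β = 14 − 6 = 8.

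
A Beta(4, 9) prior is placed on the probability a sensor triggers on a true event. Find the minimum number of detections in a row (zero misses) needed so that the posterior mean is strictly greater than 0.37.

After k detections and 0 misses the posterior is Beta(4+k, 9), with mean (4+k)/(4+9+k).
Set (4+k)/(13+k) > 0.37 and solve: k > (0.37·13 − 4)/(1 − 0.37) = 1.286.
The smallest integer exceeding 1.286 is 2.

k = 2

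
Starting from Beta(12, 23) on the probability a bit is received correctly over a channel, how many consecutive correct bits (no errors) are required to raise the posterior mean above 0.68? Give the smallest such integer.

k = 37

After k correct bits and 0 errors the posterior is Beta(12+k, 23), with mean (12+k)/(12+23+k).
Set (12+k)/(35+k) > 0.68 and solve: k > (0.68·35 − 12)/(1 − 0.68) = 36.875.
The smallest integer exceeding 36.875 is 37.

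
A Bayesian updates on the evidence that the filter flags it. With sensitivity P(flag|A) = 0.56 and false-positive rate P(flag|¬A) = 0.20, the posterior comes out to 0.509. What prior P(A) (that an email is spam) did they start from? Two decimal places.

P(A) = 0.27

In odds form, posterior odds = prior odds × likelihood ratio, so prior odds = posterior odds ÷ LR.
Posterior odds = 0.509/(1−0.509) = 1.0367. LR = 0.56/0.20 = 2.8000.
Prior odds = 1.0367/2.8000 = 0.3703, so P(A) = 0.3703/(1+0.3703) ≈ 0.27.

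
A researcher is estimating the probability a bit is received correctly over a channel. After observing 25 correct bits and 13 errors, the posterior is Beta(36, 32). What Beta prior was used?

A Beta(a, b) prior with s successes and f failures in binomial data gives a Beta(a+s, b+f) posterior.
Subtract the data counts: 36−25=11, 32−13=19.

Beta(11, 19)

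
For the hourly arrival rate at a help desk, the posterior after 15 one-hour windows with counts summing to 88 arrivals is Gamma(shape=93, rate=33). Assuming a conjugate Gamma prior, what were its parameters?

Gamma–Poisson conjugacy: posterior shape = α + Σxᵢ, posterior rate = β + n.
So α = 93 − 88 = 5 and β = 33 − 15 = 18.

Gamma(shape=5, rate=18)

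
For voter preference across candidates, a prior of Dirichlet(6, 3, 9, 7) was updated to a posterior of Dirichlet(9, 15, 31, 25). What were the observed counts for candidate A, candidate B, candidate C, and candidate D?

For a Dirichlet(α) prior with multinomial counts c, the posterior is Dirichlet(α + c) componentwise.
Counts are posterior − prior componentwise: 9−6=3, 15−3=12, 31−9=22, 25−7=18.

counts (3, 12, 22, 18)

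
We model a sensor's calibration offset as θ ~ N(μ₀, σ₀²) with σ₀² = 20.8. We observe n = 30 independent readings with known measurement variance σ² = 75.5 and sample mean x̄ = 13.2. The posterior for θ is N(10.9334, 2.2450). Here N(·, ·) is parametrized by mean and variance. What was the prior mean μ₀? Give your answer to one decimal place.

With known observation variance, the Normal–Normal posterior has precision τ_n = τ₀ + n/σ² and mean μ_n = (τ₀μ₀ + (n/σ²)x̄)/τ_n.
Here τ₀ = 1/20.8 = 0.048077 and τ_data = 30/75.5 = 0.397351, so τ_n = 0.445428.
Rearranging for μ₀: μ₀ = (μ_n·τ_n − τ_data·x̄)/τ₀ = (10.9334·0.445428 − 0.397351·13.2) / 0.048077 = -0.374991/0.048077 ≈ -7.8.

μ₀ = -7.8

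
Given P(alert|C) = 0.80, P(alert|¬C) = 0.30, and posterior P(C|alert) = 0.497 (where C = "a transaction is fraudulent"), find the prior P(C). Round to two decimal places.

P(C) = 0.27

Bayes' rule in odds form gives O(C|E) = O(C)·[P(E|C)/P(E|¬C)], hence O(C) = O(C|E)/LR.
Posterior odds = 0.497/(1−0.497) = 0.9881. LR = 0.80/0.30 = 2.6667.
Prior odds = 0.9881/2.6667 = 0.3705, so P(C) = 0.3705/(1+0.3705) ≈ 0.27.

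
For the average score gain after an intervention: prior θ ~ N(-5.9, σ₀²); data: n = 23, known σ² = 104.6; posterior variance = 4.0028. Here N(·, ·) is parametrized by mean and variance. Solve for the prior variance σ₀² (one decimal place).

For the Normal–Normal model with known σ², precisions add: τ_n = τ₀ + n/σ².
So 1/σ₀² = 1/4.0028 − 23/104.6 = 0.249825 − 0.219885 = 0.029940.
Hence σ₀² = 1/0.029940 ≈ 33.4.

σ₀² = 33.4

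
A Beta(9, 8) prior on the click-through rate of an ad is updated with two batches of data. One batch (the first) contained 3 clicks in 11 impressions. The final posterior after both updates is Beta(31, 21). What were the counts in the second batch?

Because Beta–binomial updating is additive in the counts, the combined data contributed (α_post−α_prior, β_post−β_prior) successes and failures.
Total across both batches: 31−9=22 clicks, 21−8=13 non-clicks.
Subtract the first batch: 22−3=19 clicks and 13−8=5 non-clicks.

19 clicks and 5 non-clicks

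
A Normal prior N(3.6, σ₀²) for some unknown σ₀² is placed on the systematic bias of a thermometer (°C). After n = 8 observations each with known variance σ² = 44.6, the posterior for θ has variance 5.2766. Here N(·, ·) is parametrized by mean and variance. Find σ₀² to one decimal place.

For the Normal–Normal model with known σ², precisions add: τ_n = τ₀ + n/σ².
So 1/σ₀² = 1/5.2766 − 8/44.6 = 0.189516 − 0.179372 = 0.010144.
Hence σ₀² = 1/0.010144 ≈ 98.6.

σ₀² = 98.6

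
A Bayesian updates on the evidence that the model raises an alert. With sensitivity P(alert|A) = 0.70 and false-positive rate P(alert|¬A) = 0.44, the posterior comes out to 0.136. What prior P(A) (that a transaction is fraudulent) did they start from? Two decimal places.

In odds form, posterior odds = prior odds × likelihood ratio, so prior odds = posterior odds ÷ LR.
Posterior odds = 0.136/(1−0.136) = 0.1574. LR = 0.70/0.44 = 1.5909.
Prior odds = 0.1574/1.5909 = 0.0989, so P(A) = 0.0989/(1+0.0989) ≈ 0.09.

P(A) = 0.09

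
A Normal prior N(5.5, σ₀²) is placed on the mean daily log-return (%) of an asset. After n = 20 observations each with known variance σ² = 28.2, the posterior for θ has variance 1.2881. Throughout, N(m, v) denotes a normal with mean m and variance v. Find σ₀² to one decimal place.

σ₀² = 14.9

Posterior precision equals prior precision plus data precision: 1/σ_n² = 1/σ₀² + n/σ².
So 1/σ₀² = 1/1.2881 − 20/28.2 = 0.776337 − 0.709220 = 0.067117.
Hence σ₀² = 1/0.067117 ≈ 14.9.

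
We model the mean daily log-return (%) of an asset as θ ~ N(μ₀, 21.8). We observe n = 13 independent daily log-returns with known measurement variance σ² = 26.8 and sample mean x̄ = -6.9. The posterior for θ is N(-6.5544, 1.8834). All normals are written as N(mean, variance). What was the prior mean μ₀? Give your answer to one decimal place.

With known observation variance, the Normal–Normal posterior has precision τ_n = τ₀ + n/σ² and mean μ_n = (τ₀μ₀ + (n/σ²)x̄)/τ_n.
Here τ₀ = 1/21.8 = 0.045872 and τ_data = 13/26.8 = 0.485075, so τ_n = 0.530947.
Rearranging for μ₀: μ₀ = (μ_n·τ_n − τ_data·x̄)/τ₀ = (-6.5544·0.530947 − 0.485075·-6.9) / 0.045872 = -0.133022/0.045872 ≈ -2.9.

μ₀ = -2.9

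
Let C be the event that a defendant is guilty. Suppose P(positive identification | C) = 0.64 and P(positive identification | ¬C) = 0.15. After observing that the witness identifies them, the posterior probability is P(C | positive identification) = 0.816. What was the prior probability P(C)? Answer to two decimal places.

P(C) = 0.51

In odds form, posterior odds = prior odds × likelihood ratio, so prior odds = posterior odds ÷ LR.
Posterior odds = 0.816/(1−0.816) = 4.4348. LR = 0.64/0.15 = 4.2667.
Prior odds = 4.4348/4.2667 = 1.0394, so P(C) = 1.0394/(1+1.0394) ≈ 0.51.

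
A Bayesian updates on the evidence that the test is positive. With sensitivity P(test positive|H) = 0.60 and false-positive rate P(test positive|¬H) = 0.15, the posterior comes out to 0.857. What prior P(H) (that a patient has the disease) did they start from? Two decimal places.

In odds form, posterior odds = prior odds × likelihood ratio, so prior odds = posterior odds ÷ LR.
Posterior odds = 0.857/(1−0.857) = 5.9930. LR = 0.60/0.15 = 4.0000.
Prior odds = 5.9930/4.0000 = 1.4983, so P(H) = 1.4983/(1+1.4983) ≈ 0.60.

P(H) = 0.60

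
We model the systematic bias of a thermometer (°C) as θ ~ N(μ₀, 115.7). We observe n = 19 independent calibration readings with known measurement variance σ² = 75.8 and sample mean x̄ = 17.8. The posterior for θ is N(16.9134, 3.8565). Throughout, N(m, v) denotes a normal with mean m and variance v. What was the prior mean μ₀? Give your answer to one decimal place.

The posterior mean is a precision-weighted average: μ_n = (τ₀μ₀ + τ_data·x̄)/(τ₀+τ_data), with τ₀=1/σ₀² and τ_data=n/σ².
Here τ₀ = 1/115.7 = 0.008643 and τ_data = 19/75.8 = 0.250660, so τ_n = 0.259303.
Rearranging for μ₀: μ₀ = (μ_n·τ_n − τ_data·x̄)/τ₀ = (16.9134·0.259303 − 0.250660·17.8) / 0.008643 = -0.076053/0.008643 ≈ -8.8.

μ₀ = -8.8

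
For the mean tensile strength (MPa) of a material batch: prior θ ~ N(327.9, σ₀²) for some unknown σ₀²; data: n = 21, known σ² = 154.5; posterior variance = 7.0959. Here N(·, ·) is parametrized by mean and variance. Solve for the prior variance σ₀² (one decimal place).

σ₀² = 199.8

Posterior precision equals prior precision plus data precision: 1/σ_n² = 1/σ₀² + n/σ².
So 1/σ₀² = 1/7.0959 − 21/154.5 = 0.140926 − 0.135922 = 0.005004.
Hence σ₀² = 1/0.005004 ≈ 199.8.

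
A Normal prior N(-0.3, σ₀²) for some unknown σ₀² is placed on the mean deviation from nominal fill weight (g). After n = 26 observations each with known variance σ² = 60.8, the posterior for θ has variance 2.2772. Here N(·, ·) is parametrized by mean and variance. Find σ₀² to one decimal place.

σ₀² = 86.9

For the Normal–Normal model with known σ², precisions add: τ_n = τ₀ + n/σ².
So 1/σ₀² = 1/2.2772 − 26/60.8 = 0.439136 − 0.427632 = 0.011504.
Hence σ₀² = 1/0.011504 ≈ 86.9.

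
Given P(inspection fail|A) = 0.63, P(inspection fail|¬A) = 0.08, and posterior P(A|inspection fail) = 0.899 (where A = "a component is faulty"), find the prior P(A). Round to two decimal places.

P(A) = 0.53

In odds form, posterior odds = prior odds × likelihood ratio, so prior odds = posterior odds ÷ LR.
Posterior odds = 0.899/(1−0.899) = 8.9010. LR = 0.63/0.08 = 7.8750.
Prior odds = 8.9010/7.8750 = 1.1303, so P(A) = 1.1303/(1+1.1303) ≈ 0.53.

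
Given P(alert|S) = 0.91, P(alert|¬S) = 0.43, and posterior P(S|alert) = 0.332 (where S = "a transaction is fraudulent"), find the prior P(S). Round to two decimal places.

Bayes' rule in odds form gives O(S|E) = O(S)·[P(E|S)/P(E|¬S)], hence O(S) = O(S|E)/LR.
Posterior odds = 0.332/(1−0.332) = 0.4970. LR = 0.91/0.43 = 2.1163.
Prior odds = 0.4970/2.1163 = 0.2348, so P(S) = 0.2348/(1+0.2348) ≈ 0.19.

P(S) = 0.19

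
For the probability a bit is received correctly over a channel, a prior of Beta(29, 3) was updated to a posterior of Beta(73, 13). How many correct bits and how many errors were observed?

44 correct bits and 10 errors

Under Beta–binomial conjugacy the posterior parameters are (a+s, b+f).
Match parameters: s=73−29=44, f=13−3=10.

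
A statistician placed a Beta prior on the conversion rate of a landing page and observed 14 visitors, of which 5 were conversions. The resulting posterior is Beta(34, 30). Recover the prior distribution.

Beta is conjugate to the binomial likelihood: posterior = Beta(α+s, β+f).
Subtract the data counts: 34−5=29, 30−9=21.

Beta(29, 21)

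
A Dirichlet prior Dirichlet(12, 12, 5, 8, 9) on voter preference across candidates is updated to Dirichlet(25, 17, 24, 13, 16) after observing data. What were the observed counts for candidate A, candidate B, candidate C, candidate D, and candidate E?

counts (13, 5, 19, 5, 7)

For a Dirichlet(α) prior with multinomial counts c, the posterior is Dirichlet(α + c) componentwise.
Counts are posterior − prior componentwise: 25−12=13, 17−12=5, 24−5=19, 13−8=5, 16−9=7.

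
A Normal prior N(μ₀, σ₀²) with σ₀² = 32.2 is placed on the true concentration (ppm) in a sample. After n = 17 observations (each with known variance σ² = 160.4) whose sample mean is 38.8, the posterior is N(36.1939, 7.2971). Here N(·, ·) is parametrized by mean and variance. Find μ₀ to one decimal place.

The posterior mean is a precision-weighted average: μ_n = (τ₀μ₀ + τ_data·x̄)/(τ₀+τ_data), with τ₀=1/σ₀² and τ_data=n/σ².
Here τ₀ = 1/32.2 = 0.031056 and τ_data = 17/160.4 = 0.105985, so τ_n = 0.137041.
Rearranging for μ₀: μ₀ = (μ_n·τ_n − τ_data·x̄)/τ₀ = (36.1939·0.137041 − 0.105985·38.8) / 0.031056 = 0.847830/0.031056 ≈ 27.3.

μ₀ = 27.3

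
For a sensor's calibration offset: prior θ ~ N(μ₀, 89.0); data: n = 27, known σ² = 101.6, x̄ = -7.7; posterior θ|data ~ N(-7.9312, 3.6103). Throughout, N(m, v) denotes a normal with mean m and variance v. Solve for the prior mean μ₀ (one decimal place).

μ₀ = -13.4

The posterior mean is a precision-weighted average: μ_n = (τ₀μ₀ + τ_data·x̄)/(τ₀+τ_data), with τ₀=1/σ₀² and τ_data=n/σ².
Here τ₀ = 1/89.0 = 0.011236 and τ_data = 27/101.6 = 0.265748, so τ_n = 0.276984.
Rearranging for μ₀: μ₀ = (μ_n·τ_n − τ_data·x̄)/τ₀ = (-7.9312·0.276984 − 0.265748·-7.7) / 0.011236 = -0.150556/0.011236 ≈ -13.4.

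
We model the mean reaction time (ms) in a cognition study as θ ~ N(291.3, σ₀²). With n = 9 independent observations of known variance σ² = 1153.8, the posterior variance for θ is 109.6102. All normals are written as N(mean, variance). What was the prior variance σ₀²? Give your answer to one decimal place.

σ₀² = 755.9

For the Normal–Normal model with known σ², precisions add: τ_n = τ₀ + n/σ².
So 1/σ₀² = 1/109.6102 − 9/1153.8 = 0.009123 − 0.007800 = 0.001323.
Hence σ₀² = 1/0.001323 ≈ 755.9.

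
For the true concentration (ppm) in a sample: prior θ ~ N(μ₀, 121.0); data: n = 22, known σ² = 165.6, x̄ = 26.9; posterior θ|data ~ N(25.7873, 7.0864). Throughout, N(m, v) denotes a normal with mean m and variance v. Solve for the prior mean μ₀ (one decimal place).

With known observation variance, the Normal–Normal posterior has precision τ_n = τ₀ + n/σ² and mean μ_n = (τ₀μ₀ + (n/σ²)x̄)/τ_n.
Here τ₀ = 1/121.0 = 0.008264 and τ_data = 22/165.6 = 0.132850, so τ_n = 0.141114.
Rearranging for μ₀: μ₀ = (μ_n·τ_n − τ_data·x̄)/τ₀ = (25.7873·0.141114 − 0.132850·26.9) / 0.008264 = 0.065284/0.008264 ≈ 7.9.

μ₀ = 7.9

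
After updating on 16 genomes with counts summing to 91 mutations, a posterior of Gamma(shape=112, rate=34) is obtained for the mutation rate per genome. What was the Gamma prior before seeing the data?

A Gamma(α, β) prior (rate parametrization) on a Poisson rate with n observations summing to S gives posterior Gamma(α+S, β+n).
So α = 112 − 91 = 21 and β = 34 − 16 = 18.

Gamma(shape=21, rate=18)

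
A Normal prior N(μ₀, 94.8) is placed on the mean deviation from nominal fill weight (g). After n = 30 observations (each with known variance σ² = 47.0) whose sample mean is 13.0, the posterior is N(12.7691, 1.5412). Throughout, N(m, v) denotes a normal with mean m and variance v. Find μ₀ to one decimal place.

μ₀ = -1.2

With known observation variance, the Normal–Normal posterior has precision τ_n = τ₀ + n/σ² and mean μ_n = (τ₀μ₀ + (n/σ²)x̄)/τ_n.
Here τ₀ = 1/94.8 = 0.010549 and τ_data = 30/47.0 = 0.638298, so τ_n = 0.648847.
Rearranging for μ₀: μ₀ = (μ_n·τ_n − τ_data·x̄)/τ₀ = (12.7691·0.648847 − 0.638298·13.0) / 0.010549 = -0.012682/0.010549 ≈ -1.2.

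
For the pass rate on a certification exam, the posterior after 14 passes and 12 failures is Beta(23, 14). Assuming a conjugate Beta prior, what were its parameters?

Beta(9, 2)

Beta is conjugate to the binomial likelihood: posterior = Beta(a+s, b+f).
So a = 23 − 14 = 9 and b = 14 − 12 = 2.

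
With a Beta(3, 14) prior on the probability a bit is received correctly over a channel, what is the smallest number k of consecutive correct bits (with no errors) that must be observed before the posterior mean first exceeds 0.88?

k = 100

After k correct bits and 0 errors the posterior is Beta(3+k, 14), with mean (3+k)/(3+14+k).
Set (3+k)/(17+k) > 0.88 and solve: k > (0.88·17 − 3)/(1 − 0.88) = 99.667.
The smallest integer exceeding 99.667 is 100.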